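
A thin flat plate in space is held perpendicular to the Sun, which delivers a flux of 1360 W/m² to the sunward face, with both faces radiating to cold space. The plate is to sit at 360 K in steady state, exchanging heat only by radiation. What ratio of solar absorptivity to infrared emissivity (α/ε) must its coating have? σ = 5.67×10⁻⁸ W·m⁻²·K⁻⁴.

α/ε ≈ 1.40

Balance: αS·A = εσ·2A·T⁴ ⇒ α/ε = 2σT⁴/S.
α/ε = 2·5.67×10⁻⁸·(360)⁴/1360 = 2·5.67×10⁻⁸·1.680×10¹⁰/1360.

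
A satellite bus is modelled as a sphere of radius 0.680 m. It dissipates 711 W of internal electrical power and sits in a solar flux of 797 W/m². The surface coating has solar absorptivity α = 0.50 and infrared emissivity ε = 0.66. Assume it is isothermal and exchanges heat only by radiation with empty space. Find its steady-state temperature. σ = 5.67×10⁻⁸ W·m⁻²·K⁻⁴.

At steady state, absorbed solar power + internal power = radiated power.
Absorbed: α·S·A_cross = 0.50·797·1.453 = 578.9 W (cross-section πr²).
Total input = 578.9 + 711 = 1290 W.
Radiated: εσ·A_surf·T⁴ with A_surf = 4πr² = 5.811 m².
T⁴ = 1290/(0.66·5.67×10⁻⁸·5.811) = 5.932×10⁹ K⁴.

T ≈ 278 K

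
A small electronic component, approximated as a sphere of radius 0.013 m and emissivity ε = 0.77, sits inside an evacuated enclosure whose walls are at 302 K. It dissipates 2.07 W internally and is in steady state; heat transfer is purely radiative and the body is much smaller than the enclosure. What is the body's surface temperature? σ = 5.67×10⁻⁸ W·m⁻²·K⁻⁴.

T ≈ 418 K

For a small grey body in a large enclosure, net radiated power = εσA(T⁴ − T_w⁴).
Steady state: P = εσA(T⁴ − T_w⁴) with A = 4πr² = 0.002124 m².
T⁴ = P/(εσA) + T_w⁴ = 2.07/(0.77·5.67×10⁻⁸·0.002124) + (302)⁴
    = 2.233×10¹⁰ + 8.318×10⁹ = 3.064×10¹⁰ K⁴.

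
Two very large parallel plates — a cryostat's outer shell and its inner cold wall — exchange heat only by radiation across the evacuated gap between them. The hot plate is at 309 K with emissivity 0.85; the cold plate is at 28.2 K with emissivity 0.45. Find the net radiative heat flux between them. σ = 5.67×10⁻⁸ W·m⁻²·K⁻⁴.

For two infinite grey parallel plates, q = σ(T₁⁴ − T₂⁴)/(1/ε₁ + 1/ε₂ − 1).
T₁⁴ − T₂⁴ = 9.117×10⁹ − 6.324×10⁵ = 9.116×10⁹ K⁴.
1/ε₁ + 1/ε₂ − 1 = 1.176 + 2.222 − 1 = 2.399.
q = 5.67×10⁻⁸ × 9.116×10⁹ / 2.399.

q ≈ 215 W/m²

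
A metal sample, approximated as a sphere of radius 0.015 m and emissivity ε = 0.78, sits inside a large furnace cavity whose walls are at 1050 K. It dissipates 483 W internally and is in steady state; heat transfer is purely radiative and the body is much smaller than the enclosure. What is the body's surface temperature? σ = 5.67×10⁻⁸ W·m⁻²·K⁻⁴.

T ≈ 1500 K

For a small grey body in a large enclosure, net radiated power = εσA(T⁴ − T_w⁴).
Steady state: P = εσA(T⁴ − T_w⁴) with A = 4πr² = 0.002827 m².
T⁴ = P/(εσA) + T_w⁴ = 483/(0.78·5.67×10⁻⁸·0.002827) + (1050)⁴
    = 3.863×10¹² + 1.216×10¹² = 5.078×10¹² K⁴.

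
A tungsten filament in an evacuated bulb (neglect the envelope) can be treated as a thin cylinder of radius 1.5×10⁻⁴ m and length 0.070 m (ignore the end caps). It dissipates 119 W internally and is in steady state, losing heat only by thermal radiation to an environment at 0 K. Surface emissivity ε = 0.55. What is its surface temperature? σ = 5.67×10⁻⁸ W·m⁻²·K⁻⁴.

T ≈ 2760 K

Steady state: internal power = radiated power, P = εσA T⁴.
Radiating area A = 2πrL = 6.597×10⁻⁵ m².
T⁴ = P/(εσA) = 119/(0.55·5.67×10⁻⁸·6.597×10⁻⁵) = 5.784×10¹³ K⁴.
T = (5.784×10¹³)^(1/4).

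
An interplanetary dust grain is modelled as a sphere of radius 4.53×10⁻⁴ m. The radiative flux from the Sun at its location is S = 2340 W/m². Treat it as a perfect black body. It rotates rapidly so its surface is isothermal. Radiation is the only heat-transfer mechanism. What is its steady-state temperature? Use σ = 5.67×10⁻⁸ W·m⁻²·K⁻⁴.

At equilibrium, absorbed power = emitted power.
Absorbing cross-section = πr² = 6.447×10⁻⁷ m²; emitting surface = 4πr² = 2.579×10⁻⁶ m² (ratio 4).
S·A_cross = εσ·A_surf·T⁴  ⇒  T⁴ = S/(4σ).
T⁴ = 1.00·2340/(4·5.67×10⁻⁸) = 1.032×10¹⁰ K⁴.
T = (1.032×10¹⁰)^(1/4).

T ≈ 319 K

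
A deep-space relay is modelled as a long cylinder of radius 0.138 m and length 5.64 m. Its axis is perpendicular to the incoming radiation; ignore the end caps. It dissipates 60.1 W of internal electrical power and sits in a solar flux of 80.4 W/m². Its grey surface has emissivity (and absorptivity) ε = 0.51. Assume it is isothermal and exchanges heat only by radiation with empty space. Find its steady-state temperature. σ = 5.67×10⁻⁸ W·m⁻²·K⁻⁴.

At steady state, absorbed solar power + internal power = radiated power.
Absorbed: α·S·A_cross = 0.51·80.4·1.557 = 63.83 W (cross-section 2rL).
Total input = 63.83 + 60.1 = 123.9 W.
Radiated: εσ·A_surf·T⁴ with A_surf = 2πrL = 4.890 m².
T⁴ = 123.9/(0.51·5.67×10⁻⁸·4.890) = 8.764×10⁸ K⁴.

T ≈ 172 K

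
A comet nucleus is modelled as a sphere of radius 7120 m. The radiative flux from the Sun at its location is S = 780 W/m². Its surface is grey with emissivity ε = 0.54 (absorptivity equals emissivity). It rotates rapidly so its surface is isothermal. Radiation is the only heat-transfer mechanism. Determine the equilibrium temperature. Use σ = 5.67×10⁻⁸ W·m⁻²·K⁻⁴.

T ≈ 242 K

At equilibrium, absorbed power = emitted power.
Absorbing cross-section = πr² = 1.593×10⁸ m²; emitting surface = 4πr² = 6.370×10⁸ m² (ratio 4).
εS·A_cross = εσ·A_surf·T⁴  ⇒  T⁴ = S/(4σ)   (ε cancels).
T⁴ = 780/(4·5.67×10⁻⁸) = 3.439×10⁹ K⁴.
T = (3.439×10⁹)^(1/4).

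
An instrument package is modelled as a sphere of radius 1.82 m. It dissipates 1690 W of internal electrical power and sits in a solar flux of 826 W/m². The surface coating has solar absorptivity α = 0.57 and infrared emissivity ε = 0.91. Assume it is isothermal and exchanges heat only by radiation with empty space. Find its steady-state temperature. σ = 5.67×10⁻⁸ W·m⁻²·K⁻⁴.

T ≈ 235 K

At steady state, absorbed solar power + internal power = radiated power.
Absorbed: α·S·A_cross = 0.57·826·10.41 = 4899 W (cross-section πr²).
Total input = 4899 + 1690 = 6589 W.
Radiated: εσ·A_surf·T⁴ with A_surf = 4πr² = 41.62 m².
T⁴ = 6589/(0.91·5.67×10⁻⁸·41.62) = 3.068×10⁹ K⁴.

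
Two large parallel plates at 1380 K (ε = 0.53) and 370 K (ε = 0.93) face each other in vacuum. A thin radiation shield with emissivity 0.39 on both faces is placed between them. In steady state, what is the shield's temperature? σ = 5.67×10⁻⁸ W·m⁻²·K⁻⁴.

T_s ≈ 1120 K

In steady state the net flux on the hot side equals that on the cold side.
σ(T₁⁴−T_s⁴)/D₁ = σ(T_s⁴−T₂⁴)/D₂, with D₁ = 1/ε₁+1/ε_s−1 = 3.451, D₂ = 1/ε_s+1/ε₂−1 = 2.639.
Solve for T_s⁴: T_s⁴ = (D₂·T₁⁴ + D₁·T₂⁴)/(D₁+D₂) = 1.582×10¹² K⁴.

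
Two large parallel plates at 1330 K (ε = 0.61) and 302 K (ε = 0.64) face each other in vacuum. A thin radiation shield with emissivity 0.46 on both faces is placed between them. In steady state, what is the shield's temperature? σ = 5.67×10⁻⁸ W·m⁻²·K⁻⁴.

T_s ≈ 1120 K

In steady state the net flux on the hot side equals that on the cold side.
σ(T₁⁴−T_s⁴)/D₁ = σ(T_s⁴−T₂⁴)/D₂, with D₁ = 1/ε₁+1/ε_s−1 = 2.813, D₂ = 1/ε_s+1/ε₂−1 = 2.736.
Solve for T_s⁴: T_s⁴ = (D₂·T₁⁴ + D₁·T₂⁴)/(D₁+D₂) = 1.547×10¹² K⁴.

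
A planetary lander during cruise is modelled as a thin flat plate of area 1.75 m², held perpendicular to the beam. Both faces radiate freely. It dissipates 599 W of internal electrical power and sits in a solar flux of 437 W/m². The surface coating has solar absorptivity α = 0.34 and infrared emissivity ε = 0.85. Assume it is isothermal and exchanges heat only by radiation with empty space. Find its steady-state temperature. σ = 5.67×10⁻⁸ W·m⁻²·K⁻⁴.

At steady state, absorbed solar power + internal power = radiated power.
Absorbed: α·S·A_cross = 0.34·437·1.750 = 260.0 W (cross-section A).
Total input = 260.0 + 599 = 859.0 W.
Radiated: εσ·A_surf·T⁴ with A_surf = 2A = 3.500 m².
T⁴ = 859.0/(0.85·5.67×10⁻⁸·3.500) = 5.092×10⁹ K⁴.

T ≈ 267 K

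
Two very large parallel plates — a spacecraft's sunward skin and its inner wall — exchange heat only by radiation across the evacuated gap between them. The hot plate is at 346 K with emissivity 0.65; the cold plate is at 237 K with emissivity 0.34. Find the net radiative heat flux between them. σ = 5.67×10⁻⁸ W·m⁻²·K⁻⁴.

For two infinite grey parallel plates, q = σ(T₁⁴ − T₂⁴)/(1/ε₁ + 1/ε₂ − 1).
T₁⁴ − T₂⁴ = 1.433×10¹⁰ − 3.155×10⁹ = 1.118×10¹⁰ K⁴.
1/ε₁ + 1/ε₂ − 1 = 1.538 + 2.941 − 1 = 3.480.
q = 5.67×10⁻⁸ × 1.118×10¹⁰ / 3.480.

q ≈ 182 W/m²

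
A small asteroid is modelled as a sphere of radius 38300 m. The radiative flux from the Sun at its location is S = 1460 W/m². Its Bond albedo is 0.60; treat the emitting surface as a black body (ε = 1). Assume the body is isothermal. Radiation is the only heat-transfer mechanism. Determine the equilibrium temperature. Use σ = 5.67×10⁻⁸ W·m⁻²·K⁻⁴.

T ≈ 225 K

At equilibrium, absorbed power = emitted power.
Absorbing cross-section = πr² = 4.608×10⁹ m²; emitting surface = 4πr² = 1.843×10¹⁰ m² (ratio 4).
(1−a)S·A_cross = εσ·A_surf·T⁴  ⇒  T⁴ = (1−a)S/(4σ).
T⁴ = 0.400·1460/(4·5.67×10⁻⁸) = 2.575×10⁹ K⁴.
T = (2.575×10⁹)^(1/4).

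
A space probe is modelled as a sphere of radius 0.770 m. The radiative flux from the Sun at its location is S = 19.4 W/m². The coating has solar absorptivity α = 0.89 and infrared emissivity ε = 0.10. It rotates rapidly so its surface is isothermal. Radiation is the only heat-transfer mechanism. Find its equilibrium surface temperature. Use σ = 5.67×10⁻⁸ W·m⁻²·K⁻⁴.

At equilibrium, absorbed power = emitted power.
Absorbing cross-section = πr² = 1.863 m²; emitting surface = 4πr² = 7.451 m² (ratio 4).
αS·A_cross = εσ·A_surf·T⁴  ⇒  T⁴ = αS/(ε·4σ).
T⁴ = 0.890·19.4/(0.10·4·5.67×10⁻⁸) = 7.613×10⁸ K⁴.
T = (7.613×10⁸)^(1/4).

T ≈ 166 K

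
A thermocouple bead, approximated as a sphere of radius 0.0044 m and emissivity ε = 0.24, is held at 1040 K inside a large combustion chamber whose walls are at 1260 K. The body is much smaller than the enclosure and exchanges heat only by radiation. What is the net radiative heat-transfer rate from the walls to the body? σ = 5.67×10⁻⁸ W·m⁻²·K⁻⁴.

P_net ≈ 4.47 W

For a small grey body in a large enclosure: P_net = εσA(T_body⁴ − T_wall⁴).
A = 4πr² = 2.433×10⁻⁴ m²; T_body⁴ − T_wall⁴ = 1.170×10¹² − 2.520×10¹² = -1.351×10¹² K⁴.
|P_net| = 0.24·5.67×10⁻⁸·2.433×10⁻⁴·1.351×10¹².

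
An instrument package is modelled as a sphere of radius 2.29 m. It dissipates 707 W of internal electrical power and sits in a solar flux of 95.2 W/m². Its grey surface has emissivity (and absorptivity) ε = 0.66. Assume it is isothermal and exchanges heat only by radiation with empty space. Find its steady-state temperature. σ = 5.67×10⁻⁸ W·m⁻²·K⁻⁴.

At steady state, absorbed solar power + internal power = radiated power.
Absorbed: α·S·A_cross = 0.66·95.2·16.47 = 1035 W (cross-section πr²).
Total input = 1035 + 707 = 1742 W.
Radiated: εσ·A_surf·T⁴ with A_surf = 4πr² = 65.90 m².
T⁴ = 1742/(0.66·5.67×10⁻⁸·65.90) = 7.064×10⁸ K⁴.

T ≈ 163 K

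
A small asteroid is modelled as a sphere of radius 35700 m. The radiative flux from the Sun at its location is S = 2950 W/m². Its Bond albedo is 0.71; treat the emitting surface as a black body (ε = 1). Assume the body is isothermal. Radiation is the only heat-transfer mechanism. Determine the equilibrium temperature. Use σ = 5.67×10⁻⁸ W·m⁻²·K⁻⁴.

At equilibrium, absorbed power = emitted power.
Absorbing cross-section = πr² = 4.004×10⁹ m²; emitting surface = 4πr² = 1.602×10¹⁰ m² (ratio 4).
(1−a)S·A_cross = εσ·A_surf·T⁴  ⇒  T⁴ = (1−a)S/(4σ).
T⁴ = 0.290·2950/(4·5.67×10⁻⁸) = 3.772×10⁹ K⁴.
T = (3.772×10⁹)^(1/4).

T ≈ 248 K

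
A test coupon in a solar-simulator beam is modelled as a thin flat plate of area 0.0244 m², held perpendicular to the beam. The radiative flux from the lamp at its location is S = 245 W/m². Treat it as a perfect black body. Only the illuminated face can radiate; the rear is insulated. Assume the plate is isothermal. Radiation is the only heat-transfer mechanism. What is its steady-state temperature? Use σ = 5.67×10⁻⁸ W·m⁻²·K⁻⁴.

T ≈ 256 K

At equilibrium, absorbed power = emitted power.
Absorbing cross-section = A = 0.02440 m²; emitting surface = A = 0.02440 m² (ratio 1).
S·A_cross = εσ·A_surf·T⁴  ⇒  T⁴ = S/(1σ).
T⁴ = 1.00·245/(1·5.67×10⁻⁸) = 4.321×10⁹ K⁴.
T = (4.321×10⁹)^(1/4).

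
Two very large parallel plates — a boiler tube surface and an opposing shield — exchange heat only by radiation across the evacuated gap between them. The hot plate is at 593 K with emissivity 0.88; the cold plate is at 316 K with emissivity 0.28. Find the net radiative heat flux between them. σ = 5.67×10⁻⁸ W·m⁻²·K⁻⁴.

q ≈ 1740 W/m²

For two infinite grey parallel plates, q = σ(T₁⁴ − T₂⁴)/(1/ε₁ + 1/ε₂ − 1).
T₁⁴ − T₂⁴ = 1.237×10¹¹ − 9.971×10⁹ = 1.137×10¹¹ K⁴.
1/ε₁ + 1/ε₂ − 1 = 1.136 + 3.571 − 1 = 3.708.
q = 5.67×10⁻⁸ × 1.137×10¹¹ / 3.708.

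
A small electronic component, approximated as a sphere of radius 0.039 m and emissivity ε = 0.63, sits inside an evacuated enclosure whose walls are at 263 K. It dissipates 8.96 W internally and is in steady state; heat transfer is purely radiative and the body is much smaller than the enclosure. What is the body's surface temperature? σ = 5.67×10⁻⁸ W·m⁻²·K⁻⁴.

T ≈ 366 K

For a small grey body in a large enclosure, net radiated power = εσA(T⁴ − T_w⁴).
Steady state: P = εσA(T⁴ − T_w⁴) with A = 4πr² = 0.01911 m².
T⁴ = P/(εσA) + T_w⁴ = 8.96/(0.63·5.67×10⁻⁸·0.01911) + (263)⁴
    = 1.312×10¹⁰ + 4.784×10⁹ = 1.791×10¹⁰ K⁴.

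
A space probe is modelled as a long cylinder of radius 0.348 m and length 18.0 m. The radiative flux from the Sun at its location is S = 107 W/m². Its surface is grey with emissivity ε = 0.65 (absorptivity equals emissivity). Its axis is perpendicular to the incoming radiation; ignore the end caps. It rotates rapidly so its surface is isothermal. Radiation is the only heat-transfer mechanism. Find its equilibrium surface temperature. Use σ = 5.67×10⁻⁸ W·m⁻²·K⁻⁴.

At equilibrium, absorbed power = emitted power.
Absorbing cross-section = 2rL = 12.53 m²; emitting surface = 2πrL = 39.36 m² (ratio π).
εS·A_cross = εσ·A_surf·T⁴  ⇒  T⁴ = S/(πσ)   (ε cancels).
T⁴ = 107/(π·5.67×10⁻⁸) = 6.007×10⁸ K⁴.
T = (6.007×10⁸)^(1/4).

T ≈ 157 K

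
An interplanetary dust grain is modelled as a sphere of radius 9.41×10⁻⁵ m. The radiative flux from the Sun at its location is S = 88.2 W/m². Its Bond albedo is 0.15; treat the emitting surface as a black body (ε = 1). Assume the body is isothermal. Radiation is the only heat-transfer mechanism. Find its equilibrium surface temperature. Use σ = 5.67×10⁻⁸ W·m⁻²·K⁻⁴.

T ≈ 135 K

At equilibrium, absorbed power = emitted power.
Absorbing cross-section = πr² = 2.782×10⁻⁸ m²; emitting surface = 4πr² = 1.113×10⁻⁷ m² (ratio 4).
(1−a)S·A_cross = εσ·A_surf·T⁴  ⇒  T⁴ = (1−a)S/(4σ).
T⁴ = 0.850·88.2/(4·5.67×10⁻⁸) = 3.306×10⁸ K⁴.
T = (3.306×10⁸)^(1/4).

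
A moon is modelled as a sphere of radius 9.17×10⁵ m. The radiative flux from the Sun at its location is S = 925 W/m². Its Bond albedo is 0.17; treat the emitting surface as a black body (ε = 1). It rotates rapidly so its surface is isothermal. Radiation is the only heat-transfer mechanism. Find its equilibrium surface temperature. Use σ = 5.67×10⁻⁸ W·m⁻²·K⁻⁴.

At equilibrium, absorbed power = emitted power.
Absorbing cross-section = πr² = 2.642×10¹² m²; emitting surface = 4πr² = 1.057×10¹³ m² (ratio 4).
(1−a)S·A_cross = εσ·A_surf·T⁴  ⇒  T⁴ = (1−a)S/(4σ).
T⁴ = 0.830·925/(4·5.67×10⁻⁸) = 3.385×10⁹ K⁴.
T = (3.385×10⁹)^(1/4).

T ≈ 241 K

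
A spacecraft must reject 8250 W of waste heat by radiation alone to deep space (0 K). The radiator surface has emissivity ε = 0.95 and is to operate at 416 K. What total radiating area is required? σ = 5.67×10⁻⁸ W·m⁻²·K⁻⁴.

P = εσA T⁴ ⇒ A = P/(εσT⁴).
T⁴ = 2.995×10¹⁰ K⁴.
A = 8250/(0.95 × 5.67×10⁻⁸ × 2.995×10¹⁰).

A ≈ 5.11 m²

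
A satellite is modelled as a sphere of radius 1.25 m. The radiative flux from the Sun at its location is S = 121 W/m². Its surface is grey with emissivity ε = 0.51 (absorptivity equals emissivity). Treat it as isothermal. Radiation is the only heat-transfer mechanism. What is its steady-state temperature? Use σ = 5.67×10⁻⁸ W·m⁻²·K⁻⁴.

At equilibrium, absorbed power = emitted power.
Absorbing cross-section = πr² = 4.909 m²; emitting surface = 4πr² = 19.63 m² (ratio 4).
εS·A_cross = εσ·A_surf·T⁴  ⇒  T⁴ = S/(4σ)   (ε cancels).
T⁴ = 121/(4·5.67×10⁻⁸) = 5.335×10⁸ K⁴.
T = (5.335×10⁸)^(1/4).

T ≈ 152 K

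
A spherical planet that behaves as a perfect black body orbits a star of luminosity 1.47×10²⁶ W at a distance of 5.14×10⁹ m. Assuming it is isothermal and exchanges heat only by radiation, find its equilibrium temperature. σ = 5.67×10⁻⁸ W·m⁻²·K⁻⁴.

T ≈ 1180 K

First find the stellar flux at distance d: S = L/(4πd²) = 1.47×10²⁶/(4π·(5.14×10⁹)²) = 4.428×10⁵ W/m².
For an isothermal sphere, absorbed (1−a)S·πr² = emitted σ·4πr²·T⁴, so T⁴ = (1−a)S/(4σ).
T⁴ = 1.00·4.428×10⁵/(4·5.67×10⁻⁸) = 1.952×10¹² K⁴.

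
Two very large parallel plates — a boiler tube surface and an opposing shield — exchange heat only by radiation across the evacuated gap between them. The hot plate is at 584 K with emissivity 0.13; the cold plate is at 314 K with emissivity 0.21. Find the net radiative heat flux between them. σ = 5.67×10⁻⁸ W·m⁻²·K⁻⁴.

q ≈ 528 W/m²

For two infinite grey parallel plates, q = σ(T₁⁴ − T₂⁴)/(1/ε₁ + 1/ε₂ − 1).
T₁⁴ − T₂⁴ = 1.163×10¹¹ − 9.721×10⁹ = 1.066×10¹¹ K⁴.
1/ε₁ + 1/ε₂ − 1 = 7.692 + 4.762 − 1 = 11.45.
q = 5.67×10⁻⁸ × 1.066×10¹¹ / 11.45.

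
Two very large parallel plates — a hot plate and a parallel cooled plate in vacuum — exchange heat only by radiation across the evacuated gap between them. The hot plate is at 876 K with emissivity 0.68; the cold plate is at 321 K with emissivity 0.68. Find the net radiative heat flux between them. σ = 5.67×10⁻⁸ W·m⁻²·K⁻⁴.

q ≈ 16900 W/m²

For two infinite grey parallel plates, q = σ(T₁⁴ − T₂⁴)/(1/ε₁ + 1/ε₂ − 1).
T₁⁴ − T₂⁴ = 5.889×10¹¹ − 1.062×10¹⁰ = 5.782×10¹¹ K⁴.
1/ε₁ + 1/ε₂ − 1 = 1.471 + 1.471 − 1 = 1.941.
q = 5.67×10⁻⁸ × 5.782×10¹¹ / 1.941.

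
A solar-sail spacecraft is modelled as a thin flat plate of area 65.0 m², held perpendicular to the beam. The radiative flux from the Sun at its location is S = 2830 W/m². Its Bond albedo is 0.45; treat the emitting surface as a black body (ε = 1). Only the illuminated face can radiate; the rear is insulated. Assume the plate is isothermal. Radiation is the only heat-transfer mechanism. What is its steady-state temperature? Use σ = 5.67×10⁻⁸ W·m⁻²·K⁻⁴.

T ≈ 407 K

At equilibrium, absorbed power = emitted power.
Absorbing cross-section = A = 65.00 m²; emitting surface = A = 65.00 m² (ratio 1).
(1−a)S·A_cross = εσ·A_surf·T⁴  ⇒  T⁴ = (1−a)S/(1σ).
T⁴ = 0.550·2830/(1·5.67×10⁻⁸) = 2.745×10¹⁰ K⁴.
T = (2.745×10¹⁰)^(1/4).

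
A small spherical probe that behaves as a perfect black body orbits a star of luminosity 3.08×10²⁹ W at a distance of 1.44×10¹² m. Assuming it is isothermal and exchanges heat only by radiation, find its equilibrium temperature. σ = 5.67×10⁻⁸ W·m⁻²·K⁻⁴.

T ≈ 478 K

First find the stellar flux at distance d: S = L/(4πd²) = 3.08×10²⁹/(4π·(1.44×10¹²)²) = 11820 W/m².
For an isothermal sphere, absorbed (1−a)S·πr² = emitted σ·4πr²·T⁴, so T⁴ = (1−a)S/(4σ).
T⁴ = 1.00·11820/(4·5.67×10⁻⁸) = 5.212×10¹⁰ K⁴.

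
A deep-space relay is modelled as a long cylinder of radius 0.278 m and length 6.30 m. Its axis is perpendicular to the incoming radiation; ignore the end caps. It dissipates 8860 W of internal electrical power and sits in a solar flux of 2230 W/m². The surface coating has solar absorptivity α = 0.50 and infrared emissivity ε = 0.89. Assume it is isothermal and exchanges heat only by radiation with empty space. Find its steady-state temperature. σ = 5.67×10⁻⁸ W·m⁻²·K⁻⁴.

At steady state, absorbed solar power + internal power = radiated power.
Absorbed: α·S·A_cross = 0.50·2230·3.503 = 3906 W (cross-section 2rL).
Total input = 3906 + 8860 = 12770 W.
Radiated: εσ·A_surf·T⁴ with A_surf = 2πrL = 11.00 m².
T⁴ = 12770/(0.89·5.67×10⁻⁸·11.00) = 2.299×10¹⁰ K⁴.

T ≈ 389 K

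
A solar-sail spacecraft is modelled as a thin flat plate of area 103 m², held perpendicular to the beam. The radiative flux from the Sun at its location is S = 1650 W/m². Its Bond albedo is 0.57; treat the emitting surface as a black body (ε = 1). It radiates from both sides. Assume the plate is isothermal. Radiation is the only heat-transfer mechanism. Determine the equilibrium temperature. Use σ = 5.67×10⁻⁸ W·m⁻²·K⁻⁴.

At equilibrium, absorbed power = emitted power.
Absorbing cross-section = A = 103.0 m²; emitting surface = 2A = 206.0 m² (ratio 2).
(1−a)S·A_cross = εσ·A_surf·T⁴  ⇒  T⁴ = (1−a)S/(2σ).
T⁴ = 0.430·1650/(2·5.67×10⁻⁸) = 6.257×10⁹ K⁴.
T = (6.257×10⁹)^(1/4).

T ≈ 281 K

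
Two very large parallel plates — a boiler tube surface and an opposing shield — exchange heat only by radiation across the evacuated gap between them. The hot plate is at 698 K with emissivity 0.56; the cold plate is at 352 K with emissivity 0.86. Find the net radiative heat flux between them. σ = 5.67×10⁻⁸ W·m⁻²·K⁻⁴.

q ≈ 6460 W/m²

For two infinite grey parallel plates, q = σ(T₁⁴ − T₂⁴)/(1/ε₁ + 1/ε₂ − 1).
T₁⁴ − T₂⁴ = 2.374×10¹¹ − 1.535×10¹⁰ = 2.220×10¹¹ K⁴.
1/ε₁ + 1/ε₂ − 1 = 1.786 + 1.163 − 1 = 1.949.
q = 5.67×10⁻⁸ × 2.220×10¹¹ / 1.949.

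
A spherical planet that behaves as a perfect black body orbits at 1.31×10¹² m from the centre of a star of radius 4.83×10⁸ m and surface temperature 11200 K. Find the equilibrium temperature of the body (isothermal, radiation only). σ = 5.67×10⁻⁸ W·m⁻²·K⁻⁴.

T ≈ 152 K

The star's surface emits σT_*⁴; at distance d the flux is S = σT_*⁴(R_*/d)².
S = 5.67×10⁻⁸·(11200)⁴·(4.83×10⁸/1.31×10¹²)² = 121.3 W/m².
For an isothermal sphere T⁴ = (1−a)S/(4σ) = 5.348×10⁸ K⁴.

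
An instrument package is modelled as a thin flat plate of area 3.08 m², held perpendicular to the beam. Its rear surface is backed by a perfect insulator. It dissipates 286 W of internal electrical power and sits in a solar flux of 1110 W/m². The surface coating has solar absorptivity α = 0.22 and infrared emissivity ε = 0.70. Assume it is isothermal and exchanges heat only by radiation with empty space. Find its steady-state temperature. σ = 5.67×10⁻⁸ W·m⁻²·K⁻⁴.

T ≈ 304 K

At steady state, absorbed solar power + internal power = radiated power.
Absorbed: α·S·A_cross = 0.22·1110·3.080 = 752.1 W (cross-section A).
Total input = 752.1 + 286 = 1038 W.
Radiated: εσ·A_surf·T⁴ with A_surf = A = 3.080 m².
T⁴ = 1038/(0.70·5.67×10⁻⁸·3.080) = 8.492×10⁹ K⁴.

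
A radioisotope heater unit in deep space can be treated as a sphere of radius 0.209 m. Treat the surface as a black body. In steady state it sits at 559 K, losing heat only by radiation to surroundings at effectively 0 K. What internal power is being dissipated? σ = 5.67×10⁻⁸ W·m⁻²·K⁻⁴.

P ≈ 3040 W

Steady state: P = εσA T⁴.
A = 4πr² = 0.5489 m²; T⁴ = (559)⁴ = 9.764×10¹⁰ K⁴.
P = 1.0 × 5.67×10⁻⁸ × 0.5489 × 9.764×10¹⁰.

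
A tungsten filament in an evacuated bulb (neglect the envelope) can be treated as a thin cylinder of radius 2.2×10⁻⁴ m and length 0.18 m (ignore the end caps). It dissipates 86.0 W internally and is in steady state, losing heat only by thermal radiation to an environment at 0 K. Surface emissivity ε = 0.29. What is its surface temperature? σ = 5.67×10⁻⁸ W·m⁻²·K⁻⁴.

Steady state: internal power = radiated power, P = εσA T⁴.
Radiating area A = 2πrL = 2.488×10⁻⁴ m².
T⁴ = P/(εσA) = 86.0/(0.29·5.67×10⁻⁸·2.488×10⁻⁴) = 2.102×10¹³ K⁴.
T = (2.102×10¹³)^(1/4).

T ≈ 2140 K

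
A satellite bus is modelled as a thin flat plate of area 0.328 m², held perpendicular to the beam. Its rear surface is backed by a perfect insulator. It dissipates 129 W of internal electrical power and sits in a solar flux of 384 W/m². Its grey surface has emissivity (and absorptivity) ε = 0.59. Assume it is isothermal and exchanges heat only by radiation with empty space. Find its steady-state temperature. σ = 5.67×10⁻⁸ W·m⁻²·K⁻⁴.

At steady state, absorbed solar power + internal power = radiated power.
Absorbed: α·S·A_cross = 0.59·384·0.3280 = 74.31 W (cross-section A).
Total input = 74.31 + 129 = 203.3 W.
Radiated: εσ·A_surf·T⁴ with A_surf = A = 0.3280 m².
T⁴ = 203.3/(0.59·5.67×10⁻⁸·0.3280) = 1.853×10¹⁰ K⁴.

T ≈ 369 K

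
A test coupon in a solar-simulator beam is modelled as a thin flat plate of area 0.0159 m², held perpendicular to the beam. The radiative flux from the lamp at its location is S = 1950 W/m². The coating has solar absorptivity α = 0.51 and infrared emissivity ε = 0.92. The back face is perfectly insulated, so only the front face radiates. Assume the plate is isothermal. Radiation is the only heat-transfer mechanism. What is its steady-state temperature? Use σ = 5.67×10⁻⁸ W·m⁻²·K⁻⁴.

At equilibrium, absorbed power = emitted power.
Absorbing cross-section = A = 0.01590 m²; emitting surface = A = 0.01590 m² (ratio 1).
αS·A_cross = εσ·A_surf·T⁴  ⇒  T⁴ = αS/(ε·1σ).
T⁴ = 0.510·1950/(0.92·1·5.67×10⁻⁸) = 1.906×10¹⁰ K⁴.
T = (1.906×10¹⁰)^(1/4).

T ≈ 372 K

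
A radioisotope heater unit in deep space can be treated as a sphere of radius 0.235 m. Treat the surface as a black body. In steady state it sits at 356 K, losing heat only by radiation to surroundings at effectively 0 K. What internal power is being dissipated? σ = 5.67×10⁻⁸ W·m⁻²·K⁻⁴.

P ≈ 632 W

Steady state: P = εσA T⁴.
A = 4πr² = 0.6940 m²; T⁴ = (356)⁴ = 1.606×10¹⁰ K⁴.
P = 1.0 × 5.67×10⁻⁸ × 0.6940 × 1.606×10¹⁰.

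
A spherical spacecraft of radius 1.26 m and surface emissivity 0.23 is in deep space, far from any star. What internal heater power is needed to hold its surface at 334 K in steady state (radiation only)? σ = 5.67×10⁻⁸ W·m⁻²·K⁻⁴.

P = εσ·4πr²·T⁴.
4πr² = 19.95 m²; T⁴ = 1.244×10¹⁰ K⁴.
P = 0.23·5.67×10⁻⁸·19.95·1.244×10¹⁰.

P ≈ 3240 W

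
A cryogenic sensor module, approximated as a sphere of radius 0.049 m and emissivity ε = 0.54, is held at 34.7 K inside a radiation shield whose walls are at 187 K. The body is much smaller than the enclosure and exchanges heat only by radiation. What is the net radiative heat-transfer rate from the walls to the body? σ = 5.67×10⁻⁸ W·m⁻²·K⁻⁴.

For a small grey body in a large enclosure: P_net = εσA(T_body⁴ − T_wall⁴).
A = 4πr² = 0.03017 m²; T_body⁴ − T_wall⁴ = 1.450×10⁶ − 1.223×10⁹ = -1.221×10⁹ K⁴.
|P_net| = 0.54·5.67×10⁻⁸·0.03017·1.221×10⁹.

P_net ≈ 1.13 W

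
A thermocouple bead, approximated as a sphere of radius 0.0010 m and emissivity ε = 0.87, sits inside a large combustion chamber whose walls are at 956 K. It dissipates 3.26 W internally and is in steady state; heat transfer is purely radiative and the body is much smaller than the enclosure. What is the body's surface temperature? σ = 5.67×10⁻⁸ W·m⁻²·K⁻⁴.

For a small grey body in a large enclosure, net radiated power = εσA(T⁴ − T_w⁴).
Steady state: P = εσA(T⁴ − T_w⁴) with A = 4πr² = 1.257×10⁻⁵ m².
T⁴ = P/(εσA) + T_w⁴ = 3.26/(0.87·5.67×10⁻⁸·1.257×10⁻⁵) + (956)⁴
    = 5.259×10¹² + 8.353×10¹¹ = 6.094×10¹² K⁴.

T ≈ 1570 K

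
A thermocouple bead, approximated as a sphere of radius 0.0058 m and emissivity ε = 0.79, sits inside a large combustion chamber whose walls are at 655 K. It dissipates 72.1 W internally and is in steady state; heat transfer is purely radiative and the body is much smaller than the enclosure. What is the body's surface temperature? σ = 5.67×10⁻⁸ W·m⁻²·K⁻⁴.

T ≈ 1410 K

For a small grey body in a large enclosure, net radiated power = εσA(T⁴ − T_w⁴).
Steady state: P = εσA(T⁴ − T_w⁴) with A = 4πr² = 4.227×10⁻⁴ m².
T⁴ = P/(εσA) + T_w⁴ = 72.1/(0.79·5.67×10⁻⁸·4.227×10⁻⁴) + (655)⁴
    = 3.808×10¹² + 1.841×10¹¹ = 3.992×10¹² K⁴.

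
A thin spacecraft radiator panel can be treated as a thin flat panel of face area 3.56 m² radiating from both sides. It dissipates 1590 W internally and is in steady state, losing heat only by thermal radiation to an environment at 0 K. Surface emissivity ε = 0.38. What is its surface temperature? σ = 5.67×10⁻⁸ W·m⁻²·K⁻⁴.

T ≈ 319 K

Steady state: internal power = radiated power, P = εσA T⁴.
Radiating area A = 2·3.56 = 7.120 m².
T⁴ = P/(εσA) = 1590/(0.38·5.67×10⁻⁸·7.120) = 1.036×10¹⁰ K⁴.
T = (1.036×10¹⁰)^(1/4).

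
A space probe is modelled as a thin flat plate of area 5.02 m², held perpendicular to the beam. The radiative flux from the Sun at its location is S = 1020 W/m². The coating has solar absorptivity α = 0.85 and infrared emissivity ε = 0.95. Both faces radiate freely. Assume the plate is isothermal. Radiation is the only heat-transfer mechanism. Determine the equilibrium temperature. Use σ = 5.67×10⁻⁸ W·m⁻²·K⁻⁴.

At equilibrium, absorbed power = emitted power.
Absorbing cross-section = A = 5.020 m²; emitting surface = 2A = 10.04 m² (ratio 2).
αS·A_cross = εσ·A_surf·T⁴  ⇒  T⁴ = αS/(ε·2σ).
T⁴ = 0.850·1020/(0.95·2·5.67×10⁻⁸) = 8.048×10⁹ K⁴.
T = (8.048×10⁹)^(1/4).

T ≈ 300 K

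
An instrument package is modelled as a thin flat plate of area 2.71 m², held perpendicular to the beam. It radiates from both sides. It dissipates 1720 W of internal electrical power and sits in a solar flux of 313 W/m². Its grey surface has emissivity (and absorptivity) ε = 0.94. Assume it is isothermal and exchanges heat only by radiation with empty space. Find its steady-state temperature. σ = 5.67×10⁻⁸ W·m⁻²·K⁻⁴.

T ≈ 306 K

At steady state, absorbed solar power + internal power = radiated power.
Absorbed: α·S·A_cross = 0.94·313·2.710 = 797.3 W (cross-section A).
Total input = 797.3 + 1720 = 2517 W.
Radiated: εσ·A_surf·T⁴ with A_surf = 2A = 5.420 m².
T⁴ = 2517/(0.94·5.67×10⁻⁸·5.420) = 8.714×10⁹ K⁴.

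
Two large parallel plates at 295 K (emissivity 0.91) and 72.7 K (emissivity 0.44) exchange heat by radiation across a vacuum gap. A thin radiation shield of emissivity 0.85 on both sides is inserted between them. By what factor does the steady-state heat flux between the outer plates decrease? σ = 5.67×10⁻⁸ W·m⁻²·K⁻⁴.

Without shield: q₀ = σΔ(T⁴)/(1/ε₁+1/ε₂−1) with denominator 2.372.
With shield the two gaps are in series; the resistances add: (1/ε₁+1/ε_s−1)+(1/ε_s+1/ε₂−1) = 1.275+2.449 = 3.725.
Heat-flux ratio q₀/q = 3.725/2.372.

factor ≈ 1.57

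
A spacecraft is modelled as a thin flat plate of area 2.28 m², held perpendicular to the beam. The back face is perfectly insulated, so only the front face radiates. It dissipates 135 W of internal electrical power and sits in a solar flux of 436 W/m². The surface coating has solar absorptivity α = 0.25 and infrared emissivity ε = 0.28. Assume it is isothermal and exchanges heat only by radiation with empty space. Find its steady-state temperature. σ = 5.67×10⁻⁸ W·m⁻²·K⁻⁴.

At steady state, absorbed solar power + internal power = radiated power.
Absorbed: α·S·A_cross = 0.25·436·2.280 = 248.5 W (cross-section A).
Total input = 248.5 + 135 = 383.5 W.
Radiated: εσ·A_surf·T⁴ with A_surf = A = 2.280 m².
T⁴ = 383.5/(0.28·5.67×10⁻⁸·2.280) = 1.060×10¹⁰ K⁴.

T ≈ 321 K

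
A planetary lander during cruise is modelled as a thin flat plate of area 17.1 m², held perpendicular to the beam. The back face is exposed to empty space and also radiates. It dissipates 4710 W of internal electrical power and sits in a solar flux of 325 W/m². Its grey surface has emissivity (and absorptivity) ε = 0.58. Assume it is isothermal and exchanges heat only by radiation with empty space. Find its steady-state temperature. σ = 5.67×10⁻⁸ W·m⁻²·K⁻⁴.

T ≈ 290 K

At steady state, absorbed solar power + internal power = radiated power.
Absorbed: α·S·A_cross = 0.58·325·17.10 = 3223 W (cross-section A).
Total input = 3223 + 4710 = 7933 W.
Radiated: εσ·A_surf·T⁴ with A_surf = 2A = 34.20 m².
T⁴ = 7933/(0.58·5.67×10⁻⁸·34.20) = 7.054×10⁹ K⁴.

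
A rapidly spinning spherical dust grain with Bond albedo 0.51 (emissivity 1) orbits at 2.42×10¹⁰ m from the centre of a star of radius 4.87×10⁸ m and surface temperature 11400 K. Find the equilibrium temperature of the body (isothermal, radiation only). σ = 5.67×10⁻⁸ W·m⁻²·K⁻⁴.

T ≈ 957 K

The star's surface emits σT_*⁴; at distance d the flux is S = σT_*⁴(R_*/d)².
S = 5.67×10⁻⁸·(11400)⁴·(4.87×10⁸/2.42×10¹⁰)² = 3.878×10⁵ W/m².
For an isothermal sphere T⁴ = (1−a)S/(4σ) = 8.379×10¹¹ K⁴.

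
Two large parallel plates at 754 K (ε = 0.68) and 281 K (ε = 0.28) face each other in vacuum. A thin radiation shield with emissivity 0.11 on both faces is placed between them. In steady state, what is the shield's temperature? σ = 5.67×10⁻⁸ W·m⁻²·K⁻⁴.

T_s ≈ 652 K

In steady state the net flux on the hot side equals that on the cold side.
σ(T₁⁴−T_s⁴)/D₁ = σ(T_s⁴−T₂⁴)/D₂, with D₁ = 1/ε₁+1/ε_s−1 = 9.561, D₂ = 1/ε_s+1/ε₂−1 = 11.66.
Solve for T_s⁴: T_s⁴ = (D₂·T₁⁴ + D₁·T₂⁴)/(D₁+D₂) = 1.804×10¹¹ K⁴.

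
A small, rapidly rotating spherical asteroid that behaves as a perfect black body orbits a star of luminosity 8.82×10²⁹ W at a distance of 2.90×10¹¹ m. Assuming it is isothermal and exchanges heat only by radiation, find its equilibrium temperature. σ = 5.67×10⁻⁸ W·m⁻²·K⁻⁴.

T ≈ 1390 K

First find the stellar flux at distance d: S = L/(4πd²) = 8.82×10²⁹/(4π·(2.90×10¹¹)²) = 8.346×10⁵ W/m².
For an isothermal sphere, absorbed (1−a)S·πr² = emitted σ·4πr²·T⁴, so T⁴ = (1−a)S/(4σ).
T⁴ = 1.00·8.346×10⁵/(4·5.67×10⁻⁸) = 3.680×10¹² K⁴.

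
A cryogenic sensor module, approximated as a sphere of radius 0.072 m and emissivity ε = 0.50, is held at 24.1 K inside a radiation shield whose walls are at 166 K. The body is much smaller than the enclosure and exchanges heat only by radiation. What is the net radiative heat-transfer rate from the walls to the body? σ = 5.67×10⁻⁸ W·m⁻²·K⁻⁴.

For a small grey body in a large enclosure: P_net = εσA(T_body⁴ − T_wall⁴).
A = 4πr² = 0.06514 m²; T_body⁴ − T_wall⁴ = 3.373×10⁵ − 7.593×10⁸ = -7.590×10⁸ K⁴.
|P_net| = 0.50·5.67×10⁻⁸·0.06514·7.590×10⁸.

P_net ≈ 1.40 W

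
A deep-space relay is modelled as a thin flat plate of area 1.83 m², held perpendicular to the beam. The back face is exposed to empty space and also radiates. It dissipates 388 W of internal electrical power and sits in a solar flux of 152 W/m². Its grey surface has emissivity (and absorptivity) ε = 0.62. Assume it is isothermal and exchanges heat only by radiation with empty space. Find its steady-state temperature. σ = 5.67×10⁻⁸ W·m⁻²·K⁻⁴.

At steady state, absorbed solar power + internal power = radiated power.
Absorbed: α·S·A_cross = 0.62·152·1.830 = 172.5 W (cross-section A).
Total input = 172.5 + 388 = 560.5 W.
Radiated: εσ·A_surf·T⁴ with A_surf = 2A = 3.660 m².
T⁴ = 560.5/(0.62·5.67×10⁻⁸·3.660) = 4.356×10⁹ K⁴.

T ≈ 257 K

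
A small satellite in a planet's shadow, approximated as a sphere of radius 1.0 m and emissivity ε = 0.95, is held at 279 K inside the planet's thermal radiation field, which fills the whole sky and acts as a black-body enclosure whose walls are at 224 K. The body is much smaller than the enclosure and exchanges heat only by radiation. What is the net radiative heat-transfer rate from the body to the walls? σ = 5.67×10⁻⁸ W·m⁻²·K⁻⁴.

P_net ≈ 2400 W

For a small grey body in a large enclosure: P_net = εσA(T_body⁴ − T_wall⁴).
A = 4πr² = 12.57 m²; T_body⁴ − T_wall⁴ = 6.059×10⁹ − 2.518×10⁹ = 3.542×10⁹ K⁴.
|P_net| = 0.95·5.67×10⁻⁸·12.57·3.542×10⁹.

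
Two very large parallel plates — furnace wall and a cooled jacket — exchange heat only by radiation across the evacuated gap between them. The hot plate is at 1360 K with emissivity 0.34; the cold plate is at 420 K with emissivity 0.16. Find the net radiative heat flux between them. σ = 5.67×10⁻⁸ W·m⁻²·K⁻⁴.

q ≈ 23500 W/m²

For two infinite grey parallel plates, q = σ(T₁⁴ − T₂⁴)/(1/ε₁ + 1/ε₂ − 1).
T₁⁴ − T₂⁴ = 3.421×10¹² − 3.112×10¹⁰ = 3.390×10¹² K⁴.
1/ε₁ + 1/ε₂ − 1 = 2.941 + 6.250 − 1 = 8.191.
q = 5.67×10⁻⁸ × 3.390×10¹² / 8.191.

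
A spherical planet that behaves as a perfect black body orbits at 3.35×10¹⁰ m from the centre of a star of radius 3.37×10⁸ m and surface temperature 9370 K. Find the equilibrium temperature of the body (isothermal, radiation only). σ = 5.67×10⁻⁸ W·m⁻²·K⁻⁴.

The star's surface emits σT_*⁴; at distance d the flux is S = σT_*⁴(R_*/d)².
S = 5.67×10⁻⁸·(9370)⁴·(3.37×10⁸/3.35×10¹⁰)² = 44230 W/m².
For an isothermal sphere T⁴ = (1−a)S/(4σ) = 1.950×10¹¹ K⁴.

T ≈ 665 K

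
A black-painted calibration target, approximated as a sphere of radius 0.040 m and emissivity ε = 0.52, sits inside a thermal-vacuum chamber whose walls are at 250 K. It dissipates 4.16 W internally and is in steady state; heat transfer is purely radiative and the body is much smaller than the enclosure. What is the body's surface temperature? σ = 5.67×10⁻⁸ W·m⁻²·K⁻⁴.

For a small grey body in a large enclosure, net radiated power = εσA(T⁴ − T_w⁴).
Steady state: P = εσA(T⁴ − T_w⁴) with A = 4πr² = 0.02011 m².
T⁴ = P/(εσA) + T_w⁴ = 4.16/(0.52·5.67×10⁻⁸·0.02011) + (250)⁴
    = 7.017×10⁹ + 3.906×10⁹ = 1.092×10¹⁰ K⁴.

T ≈ 323 K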